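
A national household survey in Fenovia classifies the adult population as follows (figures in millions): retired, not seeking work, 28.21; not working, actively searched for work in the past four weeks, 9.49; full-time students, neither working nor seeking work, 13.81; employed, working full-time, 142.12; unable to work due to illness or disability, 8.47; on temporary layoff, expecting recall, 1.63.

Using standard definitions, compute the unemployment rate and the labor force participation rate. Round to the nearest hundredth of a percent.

Unemployment rate ≈ 7.26%; labor force participation rate ≈ 75.22%.

Employed = 142.12 million.
Unemployed = 9.49 + 1.63 = 11.12 million (jobless and actively searching, or on temporary layoff).
Labor force = 142.12 + 11.12 = 153.24 million.
Not in labor force = 28.21 + 13.81 + 8.47 = 50.49 million (those not working and not actively searching are outside the labor force).
Civilian working-age population = 153.24 + 50.49 = 203.73 million.
Unemployment rate = 11.12 / 153.24 = 7.26%.
Labor force participation rate = 153.24 / 203.73 = 75.22%.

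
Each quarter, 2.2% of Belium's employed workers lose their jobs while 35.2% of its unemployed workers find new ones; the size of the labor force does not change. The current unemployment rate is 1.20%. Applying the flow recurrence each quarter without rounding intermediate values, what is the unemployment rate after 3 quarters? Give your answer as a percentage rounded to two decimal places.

With a fixed labor force, u_{t+1} = u_t + s·(1−u_t) − f·u_t = u_t·(1−s−f) + s.
Here 1−s−f = 0.626 and s = 0.022.
u_1 = 0.012000 × 0.626 + 0.022 = 0.029512.
u_2 = 0.029512 × 0.626 + 0.022 = 0.040475.
u_3 = 0.040475 × 0.626 + 0.022 = 0.047337.

Unemployment rate after three quarters ≈ 4.73%.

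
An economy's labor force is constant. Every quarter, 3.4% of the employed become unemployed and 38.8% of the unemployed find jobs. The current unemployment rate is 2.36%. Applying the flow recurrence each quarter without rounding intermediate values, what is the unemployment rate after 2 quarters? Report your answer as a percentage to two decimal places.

Unemployment rate after two quarters ≈ 6.15%.

With a fixed labor force, u_{t+1} = u_t + s·(1−u_t) − f·u_t = u_t·(1−s−f) + s.
Here 1−s−f = 0.578 and s = 0.034.
u_1 = 0.023600 × 0.578 + 0.034 = 0.047641.
u_2 = 0.047641 × 0.578 + 0.034 = 0.061536.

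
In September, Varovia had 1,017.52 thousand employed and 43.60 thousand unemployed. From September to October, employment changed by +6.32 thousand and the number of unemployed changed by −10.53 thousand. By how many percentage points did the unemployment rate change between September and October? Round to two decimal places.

September: labor force = 1,017.52 + 43.60 = 1,061.12; u = 43.60/1,061.12 = 4.11%.
October: labor force = 1,023.84 + 33.07 = 1,056.91; u = 33.07/1,056.91 = 3.13%.
Change = 3.13% − 4.11% = −0.98 pp.

The unemployment rate changed by −0.98 percentage points.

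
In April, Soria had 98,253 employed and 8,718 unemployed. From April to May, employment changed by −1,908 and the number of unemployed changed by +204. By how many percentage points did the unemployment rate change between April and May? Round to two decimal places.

April: labor force = 98,253 + 8,718 = 106,971; u = 8,718/106,971 = 8.15%.
May: labor force = 96,345 + 8,922 = 105,267; u = 8,922/105,267 = 8.48%.
Change = 8.48% − 8.15% = +0.33 pp.

The unemployment rate changed by +0.33 percentage points.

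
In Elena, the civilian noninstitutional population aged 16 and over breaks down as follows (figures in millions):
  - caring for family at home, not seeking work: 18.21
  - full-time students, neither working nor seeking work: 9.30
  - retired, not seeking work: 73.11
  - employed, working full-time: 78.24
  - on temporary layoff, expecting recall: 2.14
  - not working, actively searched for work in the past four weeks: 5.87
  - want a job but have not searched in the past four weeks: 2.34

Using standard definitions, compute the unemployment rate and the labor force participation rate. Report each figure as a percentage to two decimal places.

Employed = 78.24 million.
Unemployed = 2.14 + 5.87 = 8.01 million (jobless and actively searching, or on temporary layoff).
Labor force = 78.24 + 8.01 = 86.25 million.
Not in labor force = 18.21 + 9.30 + 73.11 + 2.34 = 102.96 million (those not working and not actively searching are outside the labor force — including those who want a job but have given up searching).
Civilian working-age population = 86.25 + 102.96 = 189.21 million.
Unemployment rate = 8.01 / 86.25 = 9.29%.
Labor force participation rate = 86.25 / 189.21 = 45.58%.

Unemployment rate ≈ 9.29%; labor force participation rate ≈ 45.58%.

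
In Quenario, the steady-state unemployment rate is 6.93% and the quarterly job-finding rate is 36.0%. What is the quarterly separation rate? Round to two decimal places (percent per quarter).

From u* = s/(s+f): s = u·f/(1−u).
s = 0.0693 × 36.0 / (1 − 0.0693) = 2.4948 / 0.9307 ≈ 2.68% per quarter.

Separation rate ≈ 2.68% per quarter.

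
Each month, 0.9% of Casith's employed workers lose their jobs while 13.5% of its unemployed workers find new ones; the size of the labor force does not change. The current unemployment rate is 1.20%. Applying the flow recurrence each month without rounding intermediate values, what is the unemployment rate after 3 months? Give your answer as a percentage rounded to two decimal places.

Unemployment rate after three months ≈ 3.08%.

With a fixed labor force, u_{t+1} = u_t + s·(1−u_t) − f·u_t = u_t·(1−s−f) + s.
Here 1−s−f = 0.856 and s = 0.009.
u_1 = 0.012000 × 0.856 + 0.009 = 0.019272.
u_2 = 0.019272 × 0.856 + 0.009 = 0.025497.
u_3 = 0.025497 × 0.856 + 0.009 = 0.030825.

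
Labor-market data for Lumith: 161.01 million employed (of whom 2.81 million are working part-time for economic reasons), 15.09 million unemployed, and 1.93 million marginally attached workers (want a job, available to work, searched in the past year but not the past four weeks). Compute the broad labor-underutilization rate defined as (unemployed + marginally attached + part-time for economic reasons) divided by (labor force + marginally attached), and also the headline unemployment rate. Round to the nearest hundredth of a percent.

Labor force = 161.01 + 15.09 = 176.10 million.
Numerator = 15.09 + 1.93 + 2.81 = 19.83 million.
Denominator = 176.10 + 1.93 = 178.03 million.
Broad rate = 19.83 / 178.03 = 11.14%.
Headline unemployment rate = 15.09 / 176.10 = 8.57%.

Broad underutilization rate ≈ 11.14%; headline unemployment rate ≈ 8.57%.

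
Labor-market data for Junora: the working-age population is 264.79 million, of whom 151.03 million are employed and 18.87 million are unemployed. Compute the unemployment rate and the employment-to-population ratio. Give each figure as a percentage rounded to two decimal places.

Unemployment rate ≈ 11.11%; employment-population ratio ≈ 57.04%.

Labor force = employed + unemployed = 151.03 + 18.87 = 169.90 million.
Unemployment rate = 18.87 / 169.90 = 11.11%.
Employment-population ratio = 151.03 / 264.79 = 57.04%.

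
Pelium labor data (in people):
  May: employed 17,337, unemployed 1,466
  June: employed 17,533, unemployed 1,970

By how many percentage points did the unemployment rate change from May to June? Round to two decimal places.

The unemployment rate changed by +2.30 percentage points.

May: labor force = 17,337 + 1,466 = 18,803; u = 1,466/18,803 = 7.80%.
June: labor force = 17,533 + 1,970 = 19,503; u = 1,970/19,503 = 10.10%.
Change = 10.10% − 7.80% = +2.30 pp.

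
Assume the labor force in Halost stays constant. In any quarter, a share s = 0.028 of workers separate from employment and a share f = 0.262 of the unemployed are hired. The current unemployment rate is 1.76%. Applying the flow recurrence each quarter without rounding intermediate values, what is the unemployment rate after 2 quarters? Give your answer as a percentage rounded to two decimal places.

Unemployment rate after two quarters ≈ 5.68%.

With a fixed labor force, u_{t+1} = u_t + s·(1−u_t) − f·u_t = u_t·(1−s−f) + s.
Here 1−s−f = 0.710 and s = 0.028.
u_1 = 0.017600 × 0.710 + 0.028 = 0.040496.
u_2 = 0.040496 × 0.710 + 0.028 = 0.056752.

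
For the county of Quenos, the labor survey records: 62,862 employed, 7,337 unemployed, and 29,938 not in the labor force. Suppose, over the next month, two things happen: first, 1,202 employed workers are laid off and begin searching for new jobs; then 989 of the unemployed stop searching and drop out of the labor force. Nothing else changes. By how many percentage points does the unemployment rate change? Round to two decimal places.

Initially, labor force = 62,862 + 7,337 = 70,199, so u = 7,337/70,199 = 10.45%.
After the first change, employed falls and unemployed rises by 1,202; labor force unchanged → E = 61,660, U = 8,539, labor force = 70,199.
After the second change, unemployed and labor force both fall by 989 → E = 61,660, U = 7,550, labor force = 69,210.
New unemployment rate = 7,550 / 69,210 = 10.91%.
Change = 10.91% − 10.45% = +0.46 percentage points.

The unemployment rate changes by +0.46 percentage points.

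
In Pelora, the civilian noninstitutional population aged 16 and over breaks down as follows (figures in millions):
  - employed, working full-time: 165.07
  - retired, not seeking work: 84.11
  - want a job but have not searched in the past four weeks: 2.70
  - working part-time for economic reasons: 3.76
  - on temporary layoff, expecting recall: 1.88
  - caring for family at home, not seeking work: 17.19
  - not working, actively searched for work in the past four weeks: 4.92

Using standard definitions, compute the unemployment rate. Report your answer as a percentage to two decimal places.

Employed = 165.07 + 3.76 = 168.83 million (anyone who worked, including part-time for economic reasons, counts as employed).
Unemployed = 1.88 + 4.92 = 6.80 million (jobless and actively searching, or on temporary layoff).
Labor force = 168.83 + 6.80 = 175.63 million.
Unemployment rate = 6.80 / 175.63 = 3.87%.

Unemployment rate ≈ 3.87%.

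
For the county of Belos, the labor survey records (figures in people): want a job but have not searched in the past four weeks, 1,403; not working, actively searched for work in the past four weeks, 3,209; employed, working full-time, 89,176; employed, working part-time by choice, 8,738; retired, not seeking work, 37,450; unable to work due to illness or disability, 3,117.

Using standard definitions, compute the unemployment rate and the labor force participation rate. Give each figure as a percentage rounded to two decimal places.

Unemployment rate ≈ 3.17%; labor force participation rate ≈ 70.67%.

Employed = 89,176 + 8,738 = 97,914.
Unemployed = 3,209.
Labor force = 97,914 + 3,209 = 101,123.
Not in labor force = 1,403 + 37,450 + 3,117 = 41,970 (those not working and not actively searching are outside the labor force — including those who want a job but have given up searching).
Civilian working-age population = 101,123 + 41,970 = 143,093.
Unemployment rate = 3,209 / 101,123 = 3.17%.
Labor force participation rate = 101,123 / 143,093 = 70.67%.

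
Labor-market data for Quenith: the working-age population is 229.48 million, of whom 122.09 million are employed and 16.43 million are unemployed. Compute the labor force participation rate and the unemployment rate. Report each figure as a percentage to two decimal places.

Labor force participation rate ≈ 60.36%; unemployment rate ≈ 11.86%.

Labor force = employed + unemployed = 122.09 + 16.43 = 138.52 million.
Unemployment rate = 16.43 / 138.52 = 11.86%.
Labor force participation rate = 138.52 / 229.48 = 60.36%.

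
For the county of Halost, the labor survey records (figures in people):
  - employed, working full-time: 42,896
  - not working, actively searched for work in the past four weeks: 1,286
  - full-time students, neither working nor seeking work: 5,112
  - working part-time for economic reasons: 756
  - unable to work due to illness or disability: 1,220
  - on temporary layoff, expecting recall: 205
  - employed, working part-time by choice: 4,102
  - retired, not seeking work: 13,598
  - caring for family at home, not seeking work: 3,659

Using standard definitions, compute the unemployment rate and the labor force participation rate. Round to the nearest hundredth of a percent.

Unemployment rate ≈ 3.03%; labor force participation rate ≈ 67.61%.

Employed = 42,896 + 756 + 4,102 = 47,754 (anyone who worked, including part-time for economic reasons, counts as employed).
Unemployed = 1,286 + 205 = 1,491 (jobless and actively searching, or on temporary layoff).
Labor force = 47,754 + 1,491 = 49,245.
Not in labor force = 5,112 + 1,220 + 13,598 + 3,659 = 23,589 (those not working and not actively searching are outside the labor force).
Civilian working-age population = 49,245 + 23,589 = 72,834.
Unemployment rate = 1,491 / 49,245 = 3.03%.
Labor force participation rate = 49,245 / 72,834 = 67.61%.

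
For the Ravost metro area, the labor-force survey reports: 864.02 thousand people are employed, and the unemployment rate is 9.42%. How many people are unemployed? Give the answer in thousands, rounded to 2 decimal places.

Let U be the number unemployed. The labor force is E + U, and U/(E+U) = 0.0942.
So U = 0.0942 × 864.02 / (1 − 0.0942) = 81.3907 / 0.9058 ≈ 89.86 thousand.

About 89.86 thousand are unemployed.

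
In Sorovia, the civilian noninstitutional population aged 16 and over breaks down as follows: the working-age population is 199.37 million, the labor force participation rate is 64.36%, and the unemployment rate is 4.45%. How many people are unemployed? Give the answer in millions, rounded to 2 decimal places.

Labor force = 0.6436 × 199.37 = 128.31 million.
Unemployed = 0.0445 × 128.31 ≈ 5.71 million.

About 5.71 million are unemployed.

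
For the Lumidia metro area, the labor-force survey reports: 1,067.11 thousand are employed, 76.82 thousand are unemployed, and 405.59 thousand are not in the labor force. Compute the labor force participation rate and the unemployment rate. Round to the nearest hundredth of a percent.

Labor force = employed + unemployed = 1,067.11 + 76.82 = 1,143.93 thousand.
Working-age population = 1,143.93 + 405.59 = 1,549.52 thousand.
Unemployment rate = 76.82 / 1,143.93 = 6.72%.
Labor force participation rate = 1,143.93 / 1,549.52 = 73.82%.

Labor force participation rate ≈ 73.82%; unemployment rate ≈ 6.72%.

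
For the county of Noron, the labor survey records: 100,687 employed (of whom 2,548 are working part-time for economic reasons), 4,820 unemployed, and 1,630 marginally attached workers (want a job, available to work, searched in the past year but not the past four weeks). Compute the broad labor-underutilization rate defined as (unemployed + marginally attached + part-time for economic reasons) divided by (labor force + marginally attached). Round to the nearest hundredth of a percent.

Labor force = 100,687 + 4,820 = 105,507.
Numerator = 4,820 + 1,630 + 2,548 = 8,998.
Denominator = 105,507 + 1,630 = 107,137.
Broad rate = 8,998 / 107,137 = 8.40%.

Broad underutilization rate ≈ 8.40%.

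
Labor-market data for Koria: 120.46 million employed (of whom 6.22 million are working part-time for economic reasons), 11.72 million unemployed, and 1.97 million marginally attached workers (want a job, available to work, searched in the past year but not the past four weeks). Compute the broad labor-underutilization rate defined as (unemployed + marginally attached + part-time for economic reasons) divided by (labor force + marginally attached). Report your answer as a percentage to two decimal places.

Labor force = 120.46 + 11.72 = 132.18 million.
Numerator = 11.72 + 1.97 + 6.22 = 19.91 million.
Denominator = 132.18 + 1.97 = 134.15 million.
Broad rate = 19.91 / 134.15 = 14.84%.

Broad underutilization rate ≈ 14.84%.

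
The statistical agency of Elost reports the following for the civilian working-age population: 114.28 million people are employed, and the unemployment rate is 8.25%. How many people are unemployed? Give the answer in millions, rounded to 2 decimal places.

Let U be the number unemployed. The labor force is E + U, and U/(E+U) = 0.0825.
So U = 0.0825 × 114.28 / (1 − 0.0825) = 9.4281 / 0.9175 ≈ 10.28 million.

About 10.28 million are unemployed.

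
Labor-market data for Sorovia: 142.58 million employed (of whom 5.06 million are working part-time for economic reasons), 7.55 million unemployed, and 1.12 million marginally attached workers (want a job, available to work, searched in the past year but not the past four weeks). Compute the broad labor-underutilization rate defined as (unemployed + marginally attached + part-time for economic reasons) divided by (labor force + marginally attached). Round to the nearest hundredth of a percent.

Broad underutilization rate ≈ 9.08%.

Labor force = 142.58 + 7.55 = 150.13 million.
Numerator = 7.55 + 1.12 + 5.06 = 13.73 million.
Denominator = 150.13 + 1.12 = 151.25 million.
Broad rate = 13.73 / 151.25 = 9.08%.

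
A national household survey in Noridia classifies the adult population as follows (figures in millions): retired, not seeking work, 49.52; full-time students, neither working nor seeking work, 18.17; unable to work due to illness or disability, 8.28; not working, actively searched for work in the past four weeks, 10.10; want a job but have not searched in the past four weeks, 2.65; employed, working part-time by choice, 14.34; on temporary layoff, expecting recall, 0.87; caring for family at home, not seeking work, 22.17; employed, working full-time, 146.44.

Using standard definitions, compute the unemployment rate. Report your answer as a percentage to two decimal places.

Employed = 14.34 + 146.44 = 160.78 million.
Unemployed = 10.10 + 0.87 = 10.97 million (jobless and actively searching, or on temporary layoff).
Labor force = 160.78 + 10.97 = 171.75 million.
Unemployment rate = 10.97 / 171.75 = 6.39%.

Unemployment rate ≈ 6.39%.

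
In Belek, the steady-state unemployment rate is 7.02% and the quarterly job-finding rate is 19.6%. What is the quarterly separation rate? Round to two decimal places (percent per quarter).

Separation rate ≈ 1.48% per quarter.

From u* = s/(s+f): s = u·f/(1−u).
s = 0.0702 × 19.6 / (1 − 0.0702) = 1.3759 / 0.9298 ≈ 1.48% per quarter.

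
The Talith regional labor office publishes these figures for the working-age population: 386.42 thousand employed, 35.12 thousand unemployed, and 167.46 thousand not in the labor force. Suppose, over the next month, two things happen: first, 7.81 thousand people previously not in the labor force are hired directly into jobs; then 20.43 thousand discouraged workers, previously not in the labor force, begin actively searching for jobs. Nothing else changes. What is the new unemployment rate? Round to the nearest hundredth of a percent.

New unemployment rate ≈ 12.35%.

Initially, labor force = 386.42 + 35.12 = 421.54 thousand, so u = 35.12/421.54 = 8.33%.
After the first change, employed and labor force both rise by 7.81; unemployed unchanged → E = 394.23, U = 35.12, labor force = 429.35 thousand.
After the second change, unemployed and labor force both rise by 20.43 → E = 394.23, U = 55.55, labor force = 449.78 thousand.
New unemployment rate = 55.55 / 449.78 = 12.35%.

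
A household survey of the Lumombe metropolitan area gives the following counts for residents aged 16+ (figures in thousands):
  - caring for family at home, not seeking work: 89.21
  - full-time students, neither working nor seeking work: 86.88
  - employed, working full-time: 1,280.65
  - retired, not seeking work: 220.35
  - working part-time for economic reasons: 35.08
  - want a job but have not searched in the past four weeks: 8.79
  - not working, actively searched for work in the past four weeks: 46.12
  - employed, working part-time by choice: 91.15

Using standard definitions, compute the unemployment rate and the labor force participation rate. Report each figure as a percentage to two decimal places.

Employed = 1,280.65 + 35.08 + 91.15 = 1,406.88 thousand (anyone who worked, including part-time for economic reasons, counts as employed).
Unemployed = 46.12 thousand.
Labor force = 1,406.88 + 46.12 = 1,453.00 thousand.
Not in labor force = 89.21 + 86.88 + 220.35 + 8.79 = 405.23 thousand (those not working and not actively searching are outside the labor force — including those who want a job but have given up searching).
Civilian working-age population = 1,453.00 + 405.23 = 1,858.23 thousand.
Unemployment rate = 46.12 / 1,453.00 = 3.17%.
Labor force participation rate = 1,453.00 / 1,858.23 = 78.19%.

Unemployment rate ≈ 3.17%; labor force participation rate ≈ 78.19%.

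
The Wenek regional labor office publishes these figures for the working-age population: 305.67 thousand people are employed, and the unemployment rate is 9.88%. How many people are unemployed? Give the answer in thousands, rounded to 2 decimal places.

Let U be the number unemployed. The labor force is E + U, and U/(E+U) = 0.0988.
So U = 0.0988 × 305.67 / (1 − 0.0988) = 30.2002 / 0.9012 ≈ 33.51 thousand.

About 33.51 thousand are unemployed.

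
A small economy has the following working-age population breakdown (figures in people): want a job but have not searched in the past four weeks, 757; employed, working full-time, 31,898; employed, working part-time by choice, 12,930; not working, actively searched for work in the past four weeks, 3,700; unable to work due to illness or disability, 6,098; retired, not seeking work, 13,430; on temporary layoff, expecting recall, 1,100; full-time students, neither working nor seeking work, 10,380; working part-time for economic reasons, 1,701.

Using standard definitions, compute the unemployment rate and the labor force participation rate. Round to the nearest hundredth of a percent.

Unemployment rate ≈ 9.35%; labor force participation rate ≈ 62.60%.

Employed = 31,898 + 12,930 + 1,701 = 46,529 (anyone who worked, including part-time for economic reasons, counts as employed).
Unemployed = 3,700 + 1,100 = 4,800 (jobless and actively searching, or on temporary layoff).
Labor force = 46,529 + 4,800 = 51,329.
Not in labor force = 757 + 6,098 + 13,430 + 10,380 = 30,665 (those not working and not actively searching are outside the labor force — including those who want a job but have given up searching).
Civilian working-age population = 51,329 + 30,665 = 81,994.
Unemployment rate = 4,800 / 51,329 = 9.35%.
Labor force participation rate = 51,329 / 81,994 = 62.60%.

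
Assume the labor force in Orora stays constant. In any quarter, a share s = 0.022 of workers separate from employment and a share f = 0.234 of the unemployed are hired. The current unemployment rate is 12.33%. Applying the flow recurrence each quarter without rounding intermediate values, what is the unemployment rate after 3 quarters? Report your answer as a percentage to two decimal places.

Unemployment rate after three quarters ≈ 10.13%.

With a fixed labor force, u_{t+1} = u_t + s·(1−u_t) − f·u_t = u_t·(1−s−f) + s.
Here 1−s−f = 0.744 and s = 0.022.
u_1 = 0.123300 × 0.744 + 0.022 = 0.113735.
u_2 = 0.113735 × 0.744 + 0.022 = 0.106619.
u_3 = 0.106619 × 0.744 + 0.022 = 0.101325.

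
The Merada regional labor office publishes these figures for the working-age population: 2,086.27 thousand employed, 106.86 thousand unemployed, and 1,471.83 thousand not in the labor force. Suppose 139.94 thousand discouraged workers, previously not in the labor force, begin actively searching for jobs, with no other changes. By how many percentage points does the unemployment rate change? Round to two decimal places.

The unemployment rate changes by +5.71 percentage points.

Initially, labor force = 2,086.27 + 106.86 = 2,193.13 thousand, so u = 106.86/2,193.13 = 4.87%.
After the change, unemployed and labor force both rise by 139.94 → E = 2,086.27, U = 246.80, labor force = 2,333.07 thousand.
New unemployment rate = 246.80 / 2,333.07 = 10.58%.
Change = 10.58% − 4.87% = +5.71 percentage points.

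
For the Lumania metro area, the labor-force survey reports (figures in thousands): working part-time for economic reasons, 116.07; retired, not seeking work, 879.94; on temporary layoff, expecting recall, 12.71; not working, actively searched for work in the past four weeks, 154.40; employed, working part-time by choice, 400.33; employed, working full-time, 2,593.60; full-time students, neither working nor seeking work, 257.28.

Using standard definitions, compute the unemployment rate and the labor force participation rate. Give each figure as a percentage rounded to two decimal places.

Employed = 116.07 + 400.33 + 2,593.60 = 3,110.00 thousand (anyone who worked, including part-time for economic reasons, counts as employed).
Unemployed = 12.71 + 154.40 = 167.11 thousand (jobless and actively searching, or on temporary layoff).
Labor force = 3,110.00 + 167.11 = 3,277.11 thousand.
Not in labor force = 879.94 + 257.28 = 1,137.22 thousand (those not working and not actively searching are outside the labor force).
Civilian working-age population = 3,277.11 + 1,137.22 = 4,414.33 thousand.
Unemployment rate = 167.11 / 3,277.11 = 5.10%.
Labor force participation rate = 3,277.11 / 4,414.33 = 74.24%.

Unemployment rate ≈ 5.10%; labor force participation rate ≈ 74.24%.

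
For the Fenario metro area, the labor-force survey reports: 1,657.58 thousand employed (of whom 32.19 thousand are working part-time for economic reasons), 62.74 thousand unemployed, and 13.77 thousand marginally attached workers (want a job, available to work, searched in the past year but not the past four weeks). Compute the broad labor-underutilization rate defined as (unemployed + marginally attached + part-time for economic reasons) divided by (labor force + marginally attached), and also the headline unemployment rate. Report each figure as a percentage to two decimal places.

Labor force = 1,657.58 + 62.74 = 1,720.32 thousand.
Numerator = 62.74 + 13.77 + 32.19 = 108.70 thousand.
Denominator = 1,720.32 + 13.77 = 1,734.09 thousand.
Broad rate = 108.70 / 1,734.09 = 6.27%.
Headline unemployment rate = 62.74 / 1,720.32 = 3.65%.

Broad underutilization rate ≈ 6.27%; headline unemployment rate ≈ 3.65%.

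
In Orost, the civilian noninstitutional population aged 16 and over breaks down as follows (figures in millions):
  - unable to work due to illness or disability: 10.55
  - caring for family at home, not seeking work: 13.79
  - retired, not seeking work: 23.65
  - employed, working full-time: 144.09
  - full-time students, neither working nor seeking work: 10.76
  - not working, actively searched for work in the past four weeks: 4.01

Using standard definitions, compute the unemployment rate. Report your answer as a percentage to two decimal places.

Unemployment rate ≈ 2.71%.

Employed = 144.09 million.
Unemployed = 4.01 million.
Labor force = 144.09 + 4.01 = 148.10 million.
Unemployment rate = 4.01 / 148.10 = 2.71%.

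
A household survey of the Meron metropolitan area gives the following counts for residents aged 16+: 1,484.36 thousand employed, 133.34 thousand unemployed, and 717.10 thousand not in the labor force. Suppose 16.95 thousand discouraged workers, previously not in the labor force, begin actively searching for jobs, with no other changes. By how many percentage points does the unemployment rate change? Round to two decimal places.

Initially, labor force = 1,484.36 + 133.34 = 1,617.70 thousand, so u = 133.34/1,617.70 = 8.24%.
After the change, unemployed and labor force both rise by 16.95 → E = 1,484.36, U = 150.29, labor force = 1,634.65 thousand.
New unemployment rate = 150.29 / 1,634.65 = 9.19%.
Change = 9.19% − 8.24% = +0.95 percentage points.

The unemployment rate changes by +0.95 percentage points.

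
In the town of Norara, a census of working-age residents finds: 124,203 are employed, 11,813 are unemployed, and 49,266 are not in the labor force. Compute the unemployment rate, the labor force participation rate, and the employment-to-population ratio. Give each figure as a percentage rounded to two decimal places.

Unemployment rate ≈ 8.69%; labor force participation rate ≈ 73.41%; employment-population ratio ≈ 67.03%.

Labor force = employed + unemployed = 124,203 + 11,813 = 136,016.
Working-age population = 136,016 + 49,266 = 185,282.
Unemployment rate = 11,813 / 136,016 = 8.69%.
Labor force participation rate = 136,016 / 185,282 = 73.41%.
Employment-population ratio = 124,203 / 185,282 = 67.03%.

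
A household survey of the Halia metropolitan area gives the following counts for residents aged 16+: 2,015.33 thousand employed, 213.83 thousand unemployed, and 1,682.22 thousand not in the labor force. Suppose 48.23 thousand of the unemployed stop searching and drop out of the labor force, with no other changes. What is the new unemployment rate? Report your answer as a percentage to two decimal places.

New unemployment rate ≈ 7.59%.

Initially, labor force = 2,015.33 + 213.83 = 2,229.16 thousand, so u = 213.83/2,229.16 = 9.59%.
After the change, unemployed and labor force both fall by 48.23 → E = 2,015.33, U = 165.60, labor force = 2,180.93 thousand.
New unemployment rate = 165.60 / 2,180.93 = 7.59%.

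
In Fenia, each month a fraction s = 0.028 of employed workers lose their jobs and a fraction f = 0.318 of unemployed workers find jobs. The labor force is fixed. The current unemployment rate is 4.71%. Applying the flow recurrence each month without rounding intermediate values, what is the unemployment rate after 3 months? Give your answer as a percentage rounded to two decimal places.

With a fixed labor force, u_{t+1} = u_t + s·(1−u_t) − f·u_t = u_t·(1−s−f) + s.
Here 1−s−f = 0.654 and s = 0.028.
u_1 = 0.047100 × 0.654 + 0.028 = 0.058803.
u_2 = 0.058803 × 0.654 + 0.028 = 0.066457.
u_3 = 0.066457 × 0.654 + 0.028 = 0.071463.

Unemployment rate after three months ≈ 7.15%.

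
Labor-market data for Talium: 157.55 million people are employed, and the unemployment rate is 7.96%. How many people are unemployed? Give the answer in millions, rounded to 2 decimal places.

About 13.63 million are unemployed.

Let U be the number unemployed. The labor force is E + U, and U/(E+U) = 0.0796.
So U = 0.0796 × 157.55 / (1 − 0.0796) = 12.5410 / 0.9204 ≈ 13.63 million.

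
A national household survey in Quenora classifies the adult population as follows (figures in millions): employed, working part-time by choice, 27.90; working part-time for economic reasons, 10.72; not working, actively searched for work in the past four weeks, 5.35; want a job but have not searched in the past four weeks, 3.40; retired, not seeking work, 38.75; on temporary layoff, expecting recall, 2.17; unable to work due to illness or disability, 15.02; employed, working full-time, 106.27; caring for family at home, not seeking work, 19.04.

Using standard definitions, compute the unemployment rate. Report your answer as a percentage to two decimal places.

Unemployment rate ≈ 4.93%.

Employed = 27.90 + 10.72 + 106.27 = 144.89 million (anyone who worked, including part-time for economic reasons, counts as employed).
Unemployed = 5.35 + 2.17 = 7.52 million (jobless and actively searching, or on temporary layoff).
Labor force = 144.89 + 7.52 = 152.41 million.
Unemployment rate = 7.52 / 152.41 = 4.93%.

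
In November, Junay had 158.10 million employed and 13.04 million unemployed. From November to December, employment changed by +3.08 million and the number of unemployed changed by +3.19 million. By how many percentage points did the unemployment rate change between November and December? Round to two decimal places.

The unemployment rate changed by +1.53 percentage points.

November: labor force = 158.10 + 13.04 = 171.14; u = 13.04/171.14 = 7.62%.
December: labor force = 161.18 + 16.23 = 177.41; u = 16.23/177.41 = 9.15%.
Change = 9.15% − 7.62% = +1.53 pp.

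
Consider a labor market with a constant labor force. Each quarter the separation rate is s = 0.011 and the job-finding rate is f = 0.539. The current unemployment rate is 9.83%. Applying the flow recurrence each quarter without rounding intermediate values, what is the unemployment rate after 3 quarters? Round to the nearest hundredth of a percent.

Unemployment rate after three quarters ≈ 2.71%.

With a fixed labor force, u_{t+1} = u_t + s·(1−u_t) − f·u_t = u_t·(1−s−f) + s.
Here 1−s−f = 0.450 and s = 0.011.
u_1 = 0.098300 × 0.450 + 0.011 = 0.055235.
u_2 = 0.055235 × 0.450 + 0.011 = 0.035856.
u_3 = 0.035856 × 0.450 + 0.011 = 0.027135.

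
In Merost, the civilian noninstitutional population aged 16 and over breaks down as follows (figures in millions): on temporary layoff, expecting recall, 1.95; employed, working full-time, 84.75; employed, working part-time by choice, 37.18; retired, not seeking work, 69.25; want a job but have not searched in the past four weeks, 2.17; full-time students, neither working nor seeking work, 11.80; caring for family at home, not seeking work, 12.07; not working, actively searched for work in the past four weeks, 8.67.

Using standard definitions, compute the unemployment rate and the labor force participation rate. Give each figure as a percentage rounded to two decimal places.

Employed = 84.75 + 37.18 = 121.93 million.
Unemployed = 1.95 + 8.67 = 10.62 million (jobless and actively searching, or on temporary layoff).
Labor force = 121.93 + 10.62 = 132.55 million.
Not in labor force = 69.25 + 2.17 + 11.80 + 12.07 = 95.29 million (those not working and not actively searching are outside the labor force — including those who want a job but have given up searching).
Civilian working-age population = 132.55 + 95.29 = 227.84 million.
Unemployment rate = 10.62 / 132.55 = 8.01%.
Labor force participation rate = 132.55 / 227.84 = 58.18%.

Unemployment rate ≈ 8.01%; labor force participation rate ≈ 58.18%.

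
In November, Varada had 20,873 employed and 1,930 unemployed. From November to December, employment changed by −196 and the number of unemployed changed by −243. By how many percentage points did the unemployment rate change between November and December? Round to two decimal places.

November: labor force = 20,873 + 1,930 = 22,803; u = 1,930/22,803 = 8.46%.
December: labor force = 20,677 + 1,687 = 22,364; u = 1,687/22,364 = 7.54%.
Change = 7.54% − 8.46% = −0.92 pp.

The unemployment rate changed by −0.92 percentage points.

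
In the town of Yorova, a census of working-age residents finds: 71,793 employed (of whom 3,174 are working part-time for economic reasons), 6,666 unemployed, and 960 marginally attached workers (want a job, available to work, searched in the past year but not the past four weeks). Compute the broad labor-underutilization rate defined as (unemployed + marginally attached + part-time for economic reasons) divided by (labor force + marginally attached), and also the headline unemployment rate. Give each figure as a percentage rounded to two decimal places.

Broad underutilization rate ≈ 13.60%; headline unemployment rate ≈ 8.50%.

Labor force = 71,793 + 6,666 = 78,459.
Numerator = 6,666 + 960 + 3,174 = 10,800.
Denominator = 78,459 + 960 = 79,419.
Broad rate = 10,800 / 79,419 = 13.60%.
Headline unemployment rate = 6,666 / 78,459 = 8.50%.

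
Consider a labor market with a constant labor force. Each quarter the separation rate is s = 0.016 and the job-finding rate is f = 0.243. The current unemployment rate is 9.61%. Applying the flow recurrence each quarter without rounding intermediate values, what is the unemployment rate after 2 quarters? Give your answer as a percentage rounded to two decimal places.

With a fixed labor force, u_{t+1} = u_t + s·(1−u_t) − f·u_t = u_t·(1−s−f) + s.
Here 1−s−f = 0.741 and s = 0.016.
u_1 = 0.096100 × 0.741 + 0.016 = 0.087210.
u_2 = 0.087210 × 0.741 + 0.016 = 0.080623.

Unemployment rate after two quarters ≈ 8.06%.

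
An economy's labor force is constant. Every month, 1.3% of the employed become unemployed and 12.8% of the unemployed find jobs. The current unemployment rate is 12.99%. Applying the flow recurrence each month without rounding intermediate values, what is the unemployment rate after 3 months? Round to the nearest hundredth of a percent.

Unemployment rate after three months ≈ 11.61%.

With a fixed labor force, u_{t+1} = u_t + s·(1−u_t) − f·u_t = u_t·(1−s−f) + s.
Here 1−s−f = 0.859 and s = 0.013.
u_1 = 0.129900 × 0.859 + 0.013 = 0.124584.
u_2 = 0.124584 × 0.859 + 0.013 = 0.120018.
u_3 = 0.120018 × 0.859 + 0.013 = 0.116095.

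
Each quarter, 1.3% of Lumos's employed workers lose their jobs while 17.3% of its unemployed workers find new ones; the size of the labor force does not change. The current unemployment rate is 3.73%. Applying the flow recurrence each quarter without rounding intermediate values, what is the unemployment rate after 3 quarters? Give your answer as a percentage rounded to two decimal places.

Unemployment rate after three quarters ≈ 5.23%.

With a fixed labor force, u_{t+1} = u_t + s·(1−u_t) − f·u_t = u_t·(1−s−f) + s.
Here 1−s−f = 0.814 and s = 0.013.
u_1 = 0.037300 × 0.814 + 0.013 = 0.043362.
u_2 = 0.043362 × 0.814 + 0.013 = 0.048297.
u_3 = 0.048297 × 0.814 + 0.013 = 0.052314.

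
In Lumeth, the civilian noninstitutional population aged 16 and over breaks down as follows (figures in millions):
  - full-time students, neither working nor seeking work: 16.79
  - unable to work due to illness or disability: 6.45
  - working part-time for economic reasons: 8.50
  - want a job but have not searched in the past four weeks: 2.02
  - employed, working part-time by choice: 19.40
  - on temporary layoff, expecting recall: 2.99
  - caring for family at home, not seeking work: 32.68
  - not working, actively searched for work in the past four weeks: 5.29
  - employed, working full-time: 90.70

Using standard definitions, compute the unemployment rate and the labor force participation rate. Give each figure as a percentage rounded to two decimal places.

Employed = 8.50 + 19.40 + 90.70 = 118.60 million (anyone who worked, including part-time for economic reasons, counts as employed).
Unemployed = 2.99 + 5.29 = 8.28 million (jobless and actively searching, or on temporary layoff).
Labor force = 118.60 + 8.28 = 126.88 million.
Not in labor force = 16.79 + 6.45 + 2.02 + 32.68 = 57.94 million (those not working and not actively searching are outside the labor force — including those who want a job but have given up searching).
Civilian working-age population = 126.88 + 57.94 = 184.82 million.
Unemployment rate = 8.28 / 126.88 = 6.53%.
Labor force participation rate = 126.88 / 184.82 = 68.65%.

Unemployment rate ≈ 6.53%; labor force participation rate ≈ 68.65%.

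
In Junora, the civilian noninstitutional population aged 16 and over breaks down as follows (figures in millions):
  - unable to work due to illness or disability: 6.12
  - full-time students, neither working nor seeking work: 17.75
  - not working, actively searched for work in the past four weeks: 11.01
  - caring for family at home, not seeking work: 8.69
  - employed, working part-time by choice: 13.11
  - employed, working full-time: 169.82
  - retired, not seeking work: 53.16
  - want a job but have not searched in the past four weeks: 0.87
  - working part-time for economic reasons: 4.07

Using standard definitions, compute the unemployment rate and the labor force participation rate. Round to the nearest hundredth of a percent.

Unemployment rate ≈ 5.56%; labor force participation rate ≈ 69.57%.

Employed = 13.11 + 169.82 + 4.07 = 187.00 million (anyone who worked, including part-time for economic reasons, counts as employed).
Unemployed = 11.01 million.
Labor force = 187.00 + 11.01 = 198.01 million.
Not in labor force = 6.12 + 17.75 + 8.69 + 53.16 + 0.87 = 86.59 million (those not working and not actively searching are outside the labor force — including those who want a job but have given up searching).
Civilian working-age population = 198.01 + 86.59 = 284.60 million.
Unemployment rate = 11.01 / 198.01 = 5.56%.
Labor force participation rate = 198.01 / 284.60 = 69.57%.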